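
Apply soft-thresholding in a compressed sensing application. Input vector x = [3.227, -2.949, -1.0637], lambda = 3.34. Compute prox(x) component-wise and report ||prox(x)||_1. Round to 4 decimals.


Soft-thresholding with lambda = 3.34:
prox(3.227) = sign(3.227)*max(|3.227| - 3.34, 0) = 0.0
prox(-2.949) = sign(-2.949)*max(|-2.949| - 3.34, 0) = 0.0
prox(-1.0637) = sign(-1.0637)*max(|-1.0637| - 3.34, 0) = 0.0
prox(x) = [0.0, 0.0, 0.0]
||prox(x)||_1 = 0.0 + 0.0 + 0.0 = 0.0


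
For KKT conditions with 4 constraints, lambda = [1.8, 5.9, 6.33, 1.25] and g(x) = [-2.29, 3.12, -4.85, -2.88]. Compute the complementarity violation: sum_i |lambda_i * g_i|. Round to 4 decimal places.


KKT complementary slackness check:
lambda_1 * g_1 = 1.8 * -2.29 = -4.122
lambda_2 * g_2 = 5.9 * 3.12 = 18.408
lambda_3 * g_3 = 6.33 * -4.85 = -30.7005
lambda_4 * g_4 = 1.25 * -2.88 = -3.6
Total violation = 4.122 + 18.408 + 30.7005 + 3.6 = 56.8305


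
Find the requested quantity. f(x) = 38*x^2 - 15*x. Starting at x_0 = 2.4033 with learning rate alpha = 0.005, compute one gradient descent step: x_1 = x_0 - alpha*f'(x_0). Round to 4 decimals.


We compute the gradient at x_0 and apply the update.
f'(x) = 76*x - 15
f'(2.4033) = 76*2.4033 - 15 = 167.6508
x_1 = 2.4033 - 0.005*167.6508 = 1.565


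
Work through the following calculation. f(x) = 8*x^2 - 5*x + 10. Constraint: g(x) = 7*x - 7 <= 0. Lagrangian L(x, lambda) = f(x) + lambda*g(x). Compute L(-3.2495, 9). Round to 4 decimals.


Step 1: Evaluate f(x).
f(-3.2495) = 8*(-3.2495)^2 - 5*(-3.2495) + 10 = 110.7215
Step 2: Evaluate g(x).
g(-3.2495) = 7*-3.2495 - 7 = -29.7465
Step 3: Compute Lagrangian.
L = 110.7215 + 9*-29.7465 = -156.997


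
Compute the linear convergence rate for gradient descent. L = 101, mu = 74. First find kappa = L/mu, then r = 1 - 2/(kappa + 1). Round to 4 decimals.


Step 1: Compute the condition number.
kappa = L/mu = 101/74 = 1.3649
Step 2: Compute the convergence rate.
r = 1 - 2/(kappa + 1) = 1 - 2*mu/(L + mu) = (L - mu)/(L + mu) = 27/175 = 0.1543


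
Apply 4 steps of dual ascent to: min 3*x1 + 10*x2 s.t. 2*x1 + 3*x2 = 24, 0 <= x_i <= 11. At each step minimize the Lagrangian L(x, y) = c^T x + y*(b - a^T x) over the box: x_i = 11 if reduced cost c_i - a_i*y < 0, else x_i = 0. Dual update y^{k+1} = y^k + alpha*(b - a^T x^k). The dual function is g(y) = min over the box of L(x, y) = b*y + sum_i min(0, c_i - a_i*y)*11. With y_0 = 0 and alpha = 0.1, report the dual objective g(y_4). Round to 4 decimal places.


Dual ascent for LP: min 3*x1 + 10*x2, 2*x1 + 3*x2 = 24, 0 <= x_i <= 11
Step 1: y^k = 0.0, reduced costs: (3.0, 10.0)
  x^k = (0.0, 0.0), subgradient = b - a^T x = 24.0
  y^{k+1} = 0.0 + 0.1*24.0 = 2.4
Step 2: y^k = 2.4, reduced costs: (-1.8, 2.8)
  x^k = (11.0, 0.0), subgradient = b - a^T x = 2.0
  y^{k+1} = 2.4 + 0.1*2.0 = 2.6
Step 3: y^k = 2.6, reduced costs: (-2.2, 2.2)
  x^k = (11.0, 0.0), subgradient = b - a^T x = 2.0
  y^{k+1} = 2.6 + 0.1*2.0 = 2.8
Step 4: y^k = 2.8, reduced costs: (-2.6, 1.6)
  x^k = (11.0, 0.0), subgradient = b - a^T x = 2.0
  y^{k+1} = 2.8 + 0.1*2.0 = 3.0
Dual objective at y_4 = 3.0: reduced costs (-3.0, 1.0), box minimizer x = (11.0, 0.0)
g(y_4) = b*y + (c1 - a1*y)*x1 + (c2 - a2*y)*x2 = 24*3.0 + (-3.0)*11.0 + 1.0*0.0 = 72.0 - 33.0 + 0.0 = 39.0


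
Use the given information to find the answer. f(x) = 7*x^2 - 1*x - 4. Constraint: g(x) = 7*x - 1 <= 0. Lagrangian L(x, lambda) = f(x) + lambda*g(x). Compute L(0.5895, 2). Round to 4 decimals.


Step 1: Evaluate f(x).
f(0.5895) = 7*0.5895^2 - 1*0.5895 - 4 = -2.1569
Step 2: Evaluate g(x).
g(0.5895) = 7*0.5895 - 1 = 3.1265
Step 3: Compute Lagrangian.
L = -2.1569 + 2*3.1265 = 4.0961


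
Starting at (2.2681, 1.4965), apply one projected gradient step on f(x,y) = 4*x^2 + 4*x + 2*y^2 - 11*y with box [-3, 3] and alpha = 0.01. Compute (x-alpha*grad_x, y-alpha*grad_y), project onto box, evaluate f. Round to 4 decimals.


Step 1: Compute gradient at (2.2681, 1.4965).
grad_x = 2*4*2.2681 + 4 = 22.1448
grad_y = 2*2*1.4965 - 11 = -5.014
Step 2: Gradient step.
x_raw = 2.2681 - 0.01*22.1448 = 2.0467
y_raw = 1.4965 - 0.01*-5.014 = 1.5466
Step 3: Project onto [-3, 3].
x_proj = clip(2.0467) = 2.0467
y_proj = clip(1.5466) = 1.5466
Step 4: Evaluate f.
f(2.0467, 1.5466) = 12.7129


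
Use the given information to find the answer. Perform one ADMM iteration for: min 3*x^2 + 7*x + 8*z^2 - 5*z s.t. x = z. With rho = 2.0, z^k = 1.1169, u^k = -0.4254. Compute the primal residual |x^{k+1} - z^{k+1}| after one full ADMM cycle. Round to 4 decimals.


ADMM iteration with rho = 2.0, z^k = 1.1169, u^k = -0.4254
Step 1: x-update.
Minimize 3*x^2 + 7*x + (2.0/2)*(x - 1.1169 - 0.4254)^2
FOC: (2*3 + 2.0)*x = -7 + 2.0*(1.1169 + 0.4254)
x^{k+1} = -0.4894
Step 2: z-update.
Minimize 8*z^2 - 5*z + (2.0/2)*(-0.4894 - z - 0.4254)^2
FOC: (2*8 + 2.0)*z = 5 + 2.0*(-0.4894 - 0.4254)
z^{k+1} = 0.1761
Step 3: u-update.
u^{k+1} = -0.4254 - 0.4894 - 0.1761 = -1.091
Step 4: Primal residual = |-0.4894 - 0.1761| = 0.6656


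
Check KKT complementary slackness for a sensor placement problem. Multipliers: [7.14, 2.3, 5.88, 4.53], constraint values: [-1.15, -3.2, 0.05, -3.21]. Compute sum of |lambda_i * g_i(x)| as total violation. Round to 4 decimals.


KKT complementary slackness check:
lambda_1 * g_1 = 7.14 * -1.15 = -8.211
lambda_2 * g_2 = 2.3 * -3.2 = -7.36
lambda_3 * g_3 = 5.88 * 0.05 = 0.294
lambda_4 * g_4 = 4.53 * -3.21 = -14.5413
Total violation = 8.211 + 7.36 + 0.294 + 14.5413 = 30.4063


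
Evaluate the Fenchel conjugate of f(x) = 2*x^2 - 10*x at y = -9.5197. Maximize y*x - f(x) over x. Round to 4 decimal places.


f*(y) = sup_x {y*x - a*x^2 - b*x} = sup_x {(y-b)*x - a*x^2}
FOC: (y - b) - 2a*x = 0 => x* = (y - b)/(2a)
x* = (-9.5197 + 10)/(2*2) = 0.1201
f*(-9.5197) = (y-b)^2/(4a) = (-9.5197 + 10)^2/(4*2)
= 0.2307/8 = 0.0288


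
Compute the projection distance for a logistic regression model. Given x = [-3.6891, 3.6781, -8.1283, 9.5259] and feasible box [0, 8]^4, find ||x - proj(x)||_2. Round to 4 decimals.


Project each component onto [0, 8].
clip(-3.6891) = 0.0, clip(3.6781) = 3.6781, clip(-8.1283) = 0.0, clip(9.5259) = 8.0
Projection = [0.0, 3.6781, 0.0, 8.0]
Squared diffs: [13.6095, 0.0, 66.0693, 2.3284]
Distance = sqrt(82.0072) = 9.0558


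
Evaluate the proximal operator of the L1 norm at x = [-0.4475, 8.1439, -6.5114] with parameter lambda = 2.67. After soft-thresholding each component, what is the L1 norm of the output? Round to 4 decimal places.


Soft-thresholding with lambda = 2.67:
prox(-0.4475) = sign(-0.4475)*max(|-0.4475| - 2.67, 0) = 0.0
prox(8.1439) = sign(8.1439)*max(|8.1439| - 2.67, 0) = 5.4739
prox(-6.5114) = sign(-6.5114)*max(|-6.5114| - 2.67, 0) = -3.8414
prox(x) = [0.0, 5.4739, -3.8414]
||prox(x)||_1 = 0.0 + 5.4739 + 3.8414 = 9.3153


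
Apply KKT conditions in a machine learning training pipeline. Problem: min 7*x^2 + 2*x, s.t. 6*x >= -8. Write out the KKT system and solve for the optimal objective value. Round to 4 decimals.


Step 1: Try lambda = 0 (constraint inactive).
Stationarity: 2*7*x + 2 = 0
x* = -2/(2*7) = -1/7 = -0.1429 (rounded; the exact value -1/7 is used below)
Check constraint: 6*-0.1429 = -0.8574 >= -8 -- satisfied.
Step 2: Compute optimal value.
f(x*) = 7*(-1/7)^2 + 2*(-1/7) = -0.1429


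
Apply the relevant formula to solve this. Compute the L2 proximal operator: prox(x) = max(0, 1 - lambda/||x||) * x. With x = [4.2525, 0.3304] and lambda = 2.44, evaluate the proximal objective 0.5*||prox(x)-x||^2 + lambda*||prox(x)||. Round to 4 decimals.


Step 1: Compute ||x||.
||x|| = 4.2653
Step 2: Compute scaling factor.
scale = max(0, 1 - 2.44/4.2653) = 0.4279
Step 3: prox(x) = [1.8198, 0.1414]
||prox(x)|| = 1.8253
Step 4: Proximal objective.
0.5*||prox-x||^2 = 2.9768
lambda*||prox|| = 4.4537
Total = 7.4306


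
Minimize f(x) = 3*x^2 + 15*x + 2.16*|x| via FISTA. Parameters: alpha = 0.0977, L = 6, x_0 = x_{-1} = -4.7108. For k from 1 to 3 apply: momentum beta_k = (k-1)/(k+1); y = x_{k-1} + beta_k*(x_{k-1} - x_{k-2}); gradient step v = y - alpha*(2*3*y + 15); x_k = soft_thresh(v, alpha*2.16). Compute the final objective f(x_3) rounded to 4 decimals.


FISTA on f(x) = 3*x^2 + 15*x + 2.16*|x|
L = 6, alpha = 0.0977
Iteration 1: beta = 0.0, y = -4.7108 + 0.0*(-4.7108 + 4.7108) = -4.7108
  grad(y) = -13.2648, v = y - alpha*grad = -3.4148
  prox(v) = soft_thresh(-3.4148, 0.211) = -3.2038
Iteration 2: beta = 0.3333, y = -3.2038 + 0.3333*(-3.2038 + 4.7108) = -2.7015
  grad(y) = -1.2088, v = y - alpha*grad = -2.5834
  prox(v) = soft_thresh(-2.5834, 0.211) = -2.3723
Iteration 3: beta = 0.5, y = -2.3723 + 0.5*(-2.3723 + 3.2038) = -1.9566
  grad(y) = 3.2604, v = y - alpha*grad = -2.2751
  prox(v) = soft_thresh(-2.2751, 0.211) = -2.0641
f(x_3) = 3*(-2.0641)^2 + 15*(-2.0641) + 2.16*|-2.0641| = -13.7215


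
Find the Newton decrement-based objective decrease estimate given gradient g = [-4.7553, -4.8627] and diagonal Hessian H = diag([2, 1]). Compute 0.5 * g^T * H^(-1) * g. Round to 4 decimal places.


Step 1: H is diagonal, so H^(-1) * g = [-2.3777, -4.8627].
Step 2: g^T H^(-1) g = sum_i g_i^2 / H_ii
  = (-4.7553)^2/2 + (-4.8627)^2/1
  = 11.3064 + 23.6459 = 34.9523
Step 3: Objective decrease = 0.5 * g^T H^(-1) g = 17.4761


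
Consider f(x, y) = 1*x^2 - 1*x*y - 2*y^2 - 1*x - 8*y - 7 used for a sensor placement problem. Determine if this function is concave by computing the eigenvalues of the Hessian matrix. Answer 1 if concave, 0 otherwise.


The Hessian of f(x,y) = 1*x^2 - 1*x*y - 2*y^2 - 1*x - 8*y - 7 is:
H = [[2, -1], [-1, -4]]
Trace = 2 - 4 = -2
Determinant = 2*-4 - (-1)^2 = -9
Discriminant = (-2)^2 - 4*-9 = 40.0
Eigenvalues: lambda_1 = -4.1623, lambda_2 = 2.1623
The function is not concave.

0


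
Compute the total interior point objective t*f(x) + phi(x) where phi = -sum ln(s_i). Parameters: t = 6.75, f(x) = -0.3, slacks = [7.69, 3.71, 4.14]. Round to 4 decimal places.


Step 1: Compute log-barrier.
ln values: [2.0399, 1.311, 1.4207]
phi = -(2.0399 + 1.311 + 1.4207) = -4.7716
Step 2: Compute augmented objective.
t*f(x) = 6.75*-0.3 = -2.025
Total = -2.025 - 4.7716 = -6.7966


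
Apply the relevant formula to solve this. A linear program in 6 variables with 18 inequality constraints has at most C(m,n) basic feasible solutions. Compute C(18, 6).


Each vertex corresponds to some choice of n active constraints out of m, so the number of vertices is at most C(m, n) = m! / (n!(m-n)!).
m = 18, n = 6
Numerator: 18 * 17 * 16 * 15 * 14 * 13
Denominator: 6! = 720
C(18, 6) = 18564


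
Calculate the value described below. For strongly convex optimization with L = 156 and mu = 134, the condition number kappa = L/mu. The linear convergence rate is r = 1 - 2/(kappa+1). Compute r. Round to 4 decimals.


Step 1: Compute the condition number.
kappa = L/mu = 156/134 = 1.1642
Step 2: Compute the convergence rate.
r = 1 - 2/(kappa + 1) = 1 - 2*mu/(L + mu) = (L - mu)/(L + mu) = 22/290 = 0.0759


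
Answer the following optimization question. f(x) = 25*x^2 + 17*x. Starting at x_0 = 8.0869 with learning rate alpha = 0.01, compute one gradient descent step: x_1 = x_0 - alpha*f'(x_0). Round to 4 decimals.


We compute the gradient at x_0 and apply the update.
f'(x) = 50*x + 17
f'(8.0869) = 50*8.0869 + 17 = 421.345
x_1 = 8.0869 - 0.01*421.345 = 3.8735


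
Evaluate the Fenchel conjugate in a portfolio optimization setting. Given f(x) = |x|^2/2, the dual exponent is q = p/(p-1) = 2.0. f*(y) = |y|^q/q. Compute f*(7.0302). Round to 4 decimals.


The conjugate exponent q satisfies 1/p + 1/q = 1.
p = 2, so q = 2/(2 - 1) = 2.0
|y|^q = 7.0302^2.0 = 49.4237
f*(7.0302) = 49.4237 / 2.0 = 24.7119


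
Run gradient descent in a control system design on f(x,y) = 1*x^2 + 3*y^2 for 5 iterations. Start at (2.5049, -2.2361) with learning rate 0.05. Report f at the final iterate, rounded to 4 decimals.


Gradient descent on f(x,y) = 1*x^2 + 3*y^2.
Starting point: (2.5049, -2.2361), alpha = 0.05
Step 1: grad_x = 2*1*2.5049 = 5.0098, grad_y = 2*3*-2.2361 = -13.4166
  x_1 = 2.5049 - 0.05*5.0098 = 2.2544
  y_1 = -2.2361 - 0.05*-13.4166 = -1.5653
Step 2: grad_x = 2*1*2.2544 = 4.5088, grad_y = 2*3*-1.5653 = -9.3916
  x_2 = 2.2544 - 0.05*4.5088 = 2.029
  y_2 = -1.5653 - 0.05*-9.3916 = -1.0957
Step 3: grad_x = 2*1*2.029 = 4.0579, grad_y = 2*3*-1.0957 = -6.5741
  x_3 = 2.029 - 0.05*4.0579 = 1.8261
  y_3 = -1.0957 - 0.05*-6.5741 = -0.767
Step 4: grad_x = 2*1*1.8261 = 3.6521, grad_y = 2*3*-0.767 = -4.6019
  x_4 = 1.8261 - 0.05*3.6521 = 1.6435
  y_4 = -0.767 - 0.05*-4.6019 = -0.5369
Step 5: grad_x = 2*1*1.6435 = 3.2869, grad_y = 2*3*-0.5369 = -3.2213
  x_5 = 1.6435 - 0.05*3.2869 = 1.4791
  y_5 = -0.5369 - 0.05*-3.2213 = -0.3758
f(1.4791, -0.3758) = 1*1.4791^2 + 3*(-0.3758)^2 = 2.6115


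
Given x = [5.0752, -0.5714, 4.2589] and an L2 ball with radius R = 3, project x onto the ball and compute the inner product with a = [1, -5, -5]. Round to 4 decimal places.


Step 1: Compute ||x|| (intermediates to 6 decimals).
||x|| = sqrt(5.0752^2 + (-0.5714)^2 + 4.2589^2) = 6.649991
Step 2: Project.
Since ||x|| > R, scale = R/||x|| = 3/6.649991 = 0.451128, proj(x) = scale * x
proj(x) = [2.289565, -0.257775, 1.921309]
Step 3: Dot product.
a^T * proj(x) = 1*2.289565 - 5*(-0.257775) - 5*1.921309 = -6.0281


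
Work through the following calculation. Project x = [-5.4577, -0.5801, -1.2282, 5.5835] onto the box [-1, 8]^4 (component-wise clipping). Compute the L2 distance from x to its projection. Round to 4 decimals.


Project each component onto [-1, 8].
clip(-5.4577) = -1.0, clip(-0.5801) = -0.5801, clip(-1.2282) = -1.0, clip(5.5835) = 5.5835
Projection = [-1.0, -0.5801, -1.0, 5.5835]
Squared diffs: [19.8711, 0.0, 0.0521, 0.0]
Distance = sqrt(19.9232) = 4.4635


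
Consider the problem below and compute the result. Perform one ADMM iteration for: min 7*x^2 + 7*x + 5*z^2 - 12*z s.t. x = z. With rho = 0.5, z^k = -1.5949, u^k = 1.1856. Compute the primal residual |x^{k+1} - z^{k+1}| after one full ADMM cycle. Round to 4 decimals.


ADMM iteration with rho = 0.5, z^k = -1.5949, u^k = 1.1856
Step 1: x-update.
Minimize 7*x^2 + 7*x + (0.5/2)*(x + 1.5949 + 1.1856)^2
FOC: (2*7 + 0.5)*x = -7 + 0.5*(-1.5949 - 1.1856)
x^{k+1} = -0.5786
Step 2: z-update.
Minimize 5*z^2 - 12*z + (0.5/2)*(-0.5786 - z + 1.1856)^2
FOC: (2*5 + 0.5)*z = 12 + 0.5*(-0.5786 + 1.1856)
z^{k+1} = 1.1718
Step 3: u-update.
u^{k+1} = 1.1856 - 0.5786 - 1.1718 = -0.5648
Step 4: Primal residual = |-0.5786 - 1.1718| = 1.7504


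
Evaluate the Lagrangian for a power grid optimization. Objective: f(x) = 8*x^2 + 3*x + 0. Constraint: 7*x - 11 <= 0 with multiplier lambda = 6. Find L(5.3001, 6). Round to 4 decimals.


Step 1: Evaluate f(x).
f(5.3001) = 8*5.3001^2 + 3*5.3001 + 0 = 240.6288
Step 2: Evaluate g(x).
g(5.3001) = 7*5.3001 - 11 = 26.1007
Step 3: Compute Lagrangian.
L = 240.6288 + 6*26.1007 = 397.233


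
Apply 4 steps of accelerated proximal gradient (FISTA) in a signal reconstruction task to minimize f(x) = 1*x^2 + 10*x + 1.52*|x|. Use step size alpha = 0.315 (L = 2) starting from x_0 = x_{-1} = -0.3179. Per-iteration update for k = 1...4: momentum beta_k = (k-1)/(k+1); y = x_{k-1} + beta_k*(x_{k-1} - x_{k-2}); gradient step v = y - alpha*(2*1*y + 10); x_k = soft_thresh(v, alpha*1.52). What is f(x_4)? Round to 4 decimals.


FISTA on f(x) = 1*x^2 + 10*x + 1.52*|x|
L = 2, alpha = 0.315
Iteration 1: beta = 0.0, y = -0.3179 + 0.0*(-0.3179 + 0.3179) = -0.3179
  grad(y) = 9.3642, v = y - alpha*grad = -3.2676
  prox(v) = soft_thresh(-3.2676, 0.4788) = -2.7888
Iteration 2: beta = 0.3333, y = -2.7888 + 0.3333*(-2.7888 + 0.3179) = -3.6125
  grad(y) = 2.7751, v = y - alpha*grad = -4.4866
  prox(v) = soft_thresh(-4.4866, 0.4788) = -4.0078
Iteration 3: beta = 0.5, y = -4.0078 + 0.5*(-4.0078 + 2.7888) = -4.6173
  grad(y) = 0.7654, v = y - alpha*grad = -4.8584
  prox(v) = soft_thresh(-4.8584, 0.4788) = -4.3796
Iteration 4: beta = 0.6, y = -4.3796 + 0.6*(-4.3796 + 4.0078) = -4.6027
  grad(y) = 0.7946, v = y - alpha*grad = -4.853
  prox(v) = soft_thresh(-4.853, 0.4788) = -4.3742
f(x_4) = 1*(-4.3742)^2 + 10*(-4.3742) + 1.52*|-4.3742| = -17.9596


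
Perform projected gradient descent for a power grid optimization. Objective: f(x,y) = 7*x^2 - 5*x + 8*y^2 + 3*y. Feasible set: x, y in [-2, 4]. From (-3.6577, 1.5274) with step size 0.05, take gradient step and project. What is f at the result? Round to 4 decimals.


Step 1: Compute gradient at (-3.6577, 1.5274).
grad_x = 2*7*-3.6577 - 5 = -56.2078
grad_y = 2*8*1.5274 + 3 = 27.4384
Step 2: Gradient step.
x_raw = -3.6577 - 0.05*-56.2078 = -0.8473
y_raw = 1.5274 - 0.05*27.4384 = 0.1555
Step 3: Project onto [-2, 4].
x_proj = clip(-0.8473) = -0.8473
y_proj = clip(0.1555) = 0.1555
Step 4: Evaluate f.
f(-0.8473, 0.1555) = 9.9219


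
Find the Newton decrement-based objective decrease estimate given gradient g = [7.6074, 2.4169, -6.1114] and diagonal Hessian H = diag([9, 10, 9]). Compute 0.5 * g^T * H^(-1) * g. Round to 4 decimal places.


Step 1: H is diagonal, so H^(-1) * g = [0.8453, 0.2417, -0.679].
Step 2: g^T H^(-1) g = sum_i g_i^2 / H_ii
  = (7.6074)^2/9 + (2.4169)^2/10 + (-6.1114)^2/9
  = 6.4303 + 0.5841 + 4.1499 = 11.1643
Step 3: Objective decrease = 0.5 * g^T H^(-1) g = 5.5822


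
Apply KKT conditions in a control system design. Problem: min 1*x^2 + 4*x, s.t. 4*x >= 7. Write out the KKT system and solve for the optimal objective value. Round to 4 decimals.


Step 1: Try lambda = 0 (constraint inactive).
x_unc = -4/(2*1) = -2.0
Check: 4*-2.0 = -8.0 < 7 -- violated!
Step 2: Constraint must be active: 4*x = 7
x* = 7/4 = 1.75
lambda = (2*1*1.75 + 4)/4 = 1.875
Step 3: Compute optimal value.
f(x*) = 1*1.75^2 + 4*1.75 = 10.0625


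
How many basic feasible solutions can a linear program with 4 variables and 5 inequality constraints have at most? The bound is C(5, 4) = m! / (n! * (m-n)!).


Each vertex corresponds to some choice of n active constraints out of m, so the number of vertices is at most C(m, n) = m! / (n!(m-n)!).
m = 5, n = 4
Numerator: 5 * 4 * 3 * 2
Denominator: 4! = 24
C(5, 4) = 5


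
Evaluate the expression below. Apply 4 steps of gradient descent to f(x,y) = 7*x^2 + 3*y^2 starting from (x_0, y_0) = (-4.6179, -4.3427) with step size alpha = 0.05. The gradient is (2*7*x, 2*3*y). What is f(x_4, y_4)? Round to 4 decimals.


Gradient descent on f(x,y) = 7*x^2 + 3*y^2.
Starting point: (-4.6179, -4.3427), alpha = 0.05
Step 1: grad_x = 2*7*-4.6179 = -64.6506, grad_y = 2*3*-4.3427 = -26.0562
  x_1 = -4.6179 - 0.05*-64.6506 = -1.3854
  y_1 = -4.3427 - 0.05*-26.0562 = -3.0399
Step 2: grad_x = 2*7*-1.3854 = -19.3952, grad_y = 2*3*-3.0399 = -18.2393
  x_2 = -1.3854 - 0.05*-19.3952 = -0.4156
  y_2 = -3.0399 - 0.05*-18.2393 = -2.1279
Step 3: grad_x = 2*7*-0.4156 = -5.8186, grad_y = 2*3*-2.1279 = -12.7675
  x_3 = -0.4156 - 0.05*-5.8186 = -0.1247
  y_3 = -2.1279 - 0.05*-12.7675 = -1.4895
Step 4: grad_x = 2*7*-0.1247 = -1.7456, grad_y = 2*3*-1.4895 = -8.9373
  x_4 = -0.1247 - 0.05*-1.7456 = -0.0374
  y_4 = -1.4895 - 0.05*-8.9373 = -1.0427
f(-0.0374, -1.0427) = 7*(-0.0374)^2 + 3*(-1.0427)^2 = 3.2714


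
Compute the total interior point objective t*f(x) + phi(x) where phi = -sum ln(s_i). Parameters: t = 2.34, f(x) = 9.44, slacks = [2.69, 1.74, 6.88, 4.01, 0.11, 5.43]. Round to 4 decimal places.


Step 1: Compute log-barrier.
ln values: [0.9895, 0.5539, 1.9286, 1.3888, -2.2073, 1.6919]
phi = -(0.9895 + 0.5539 + 1.9286 + 1.3888 - 2.2073 + 1.6919) = -4.3455
Step 2: Compute augmented objective.
t*f(x) = 2.34*9.44 = 22.0896
Total = 22.0896 - 4.3455 = 17.7441


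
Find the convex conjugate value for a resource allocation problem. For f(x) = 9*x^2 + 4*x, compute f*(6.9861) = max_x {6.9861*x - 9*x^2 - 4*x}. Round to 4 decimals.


f*(y) = sup_x {y*x - a*x^2 - b*x} = sup_x {(y-b)*x - a*x^2}
FOC: (y - b) - 2a*x = 0 => x* = (y - b)/(2a)
x* = (6.9861 - 4)/(2*9) = 0.1659
f*(6.9861) = (y-b)^2/(4a) = (6.9861 - 4)^2/(4*9)
= 8.9168/36 = 0.2477


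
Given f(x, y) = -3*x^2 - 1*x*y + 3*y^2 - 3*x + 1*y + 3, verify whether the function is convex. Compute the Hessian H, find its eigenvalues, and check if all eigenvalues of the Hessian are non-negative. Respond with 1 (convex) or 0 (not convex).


The Hessian of f(x,y) = -3*x^2 - 1*x*y + 3*y^2 - 3*x + 1*y + 3 is:
H = [[-6, -1], [-1, 6]]
Trace = -6 + 6 = 0
Determinant = -6*6 - (-1)^2 = -37
Discriminant = (0)^2 - 4*-37 = 148.0
Eigenvalues: lambda_1 = -6.0828, lambda_2 = 6.0828
The function is not convex.

0


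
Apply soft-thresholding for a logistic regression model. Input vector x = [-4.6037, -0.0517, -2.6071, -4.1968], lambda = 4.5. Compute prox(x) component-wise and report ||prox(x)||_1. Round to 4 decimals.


Soft-thresholding with lambda = 4.5:
prox(-4.6037) = sign(-4.6037)*max(|-4.6037| - 4.5, 0) = -0.1037
prox(-0.0517) = sign(-0.0517)*max(|-0.0517| - 4.5, 0) = 0.0
prox(-2.6071) = sign(-2.6071)*max(|-2.6071| - 4.5, 0) = 0.0
prox(-4.1968) = sign(-4.1968)*max(|-4.1968| - 4.5, 0) = 0.0
prox(x) = [-0.1037, 0.0, 0.0, 0.0]
||prox(x)||_1 = 0.1037 + 0.0 + 0.0 + 0.0 = 0.1037


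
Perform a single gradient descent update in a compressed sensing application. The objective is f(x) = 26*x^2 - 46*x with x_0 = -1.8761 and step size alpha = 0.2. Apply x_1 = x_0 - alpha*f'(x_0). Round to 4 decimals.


We compute the gradient at x_0 and apply the update.
f'(x) = 52*x - 46
f'(-1.8761) = 52*-1.8761 - 46 = -143.5572
x_1 = -1.8761 - 0.2*-143.5572 = 26.8353


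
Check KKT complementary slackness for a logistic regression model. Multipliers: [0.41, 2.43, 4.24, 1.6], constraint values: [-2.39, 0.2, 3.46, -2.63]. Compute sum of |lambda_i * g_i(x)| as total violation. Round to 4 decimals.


KKT complementary slackness check:
lambda_1 * g_1 = 0.41 * -2.39 = -0.9799
lambda_2 * g_2 = 2.43 * 0.2 = 0.486
lambda_3 * g_3 = 4.24 * 3.46 = 14.6704
lambda_4 * g_4 = 1.6 * -2.63 = -4.208
Total violation = 0.9799 + 0.486 + 14.6704 + 4.208 = 20.3443


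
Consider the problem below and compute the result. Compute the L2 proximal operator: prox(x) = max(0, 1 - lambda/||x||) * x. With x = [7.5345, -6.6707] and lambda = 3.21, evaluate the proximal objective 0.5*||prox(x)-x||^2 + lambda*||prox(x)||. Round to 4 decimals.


Step 1: Compute ||x||.
||x|| = 10.0631
Step 2: Compute scaling factor.
scale = max(0, 1 - 3.21/10.0631) = 0.681
Step 3: prox(x) = [5.1311, -4.5428]
||prox(x)|| = 6.8531
Step 4: Proximal objective.
0.5*||prox-x||^2 = 5.1521
lambda*||prox|| = 21.9985
Total = 27.1507


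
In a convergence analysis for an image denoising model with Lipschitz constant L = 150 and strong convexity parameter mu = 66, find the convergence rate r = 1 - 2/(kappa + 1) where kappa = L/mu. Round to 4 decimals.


Step 1: Compute the condition number.
kappa = L/mu = 150/66 = 2.2727
Step 2: Compute the convergence rate.
r = 1 - 2/(kappa + 1) = 1 - 2*mu/(L + mu) = (L - mu)/(L + mu) = 84/216 = 0.3889


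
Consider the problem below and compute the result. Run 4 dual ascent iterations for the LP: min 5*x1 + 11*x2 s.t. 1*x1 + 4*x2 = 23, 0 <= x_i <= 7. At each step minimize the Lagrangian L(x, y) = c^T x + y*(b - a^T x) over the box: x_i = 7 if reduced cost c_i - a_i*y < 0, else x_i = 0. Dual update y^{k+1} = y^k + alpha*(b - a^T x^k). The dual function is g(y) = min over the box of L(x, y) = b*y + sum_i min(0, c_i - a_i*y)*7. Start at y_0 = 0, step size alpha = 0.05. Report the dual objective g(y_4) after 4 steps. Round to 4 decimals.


Dual ascent for LP: min 5*x1 + 11*x2, 1*x1 + 4*x2 = 23, 0 <= x_i <= 7
Step 1: y^k = 0.0, reduced costs: (5.0, 11.0)
  x^k = (0.0, 0.0), subgradient = b - a^T x = 23.0
  y^{k+1} = 0.0 + 0.05*23.0 = 1.15
Step 2: y^k = 1.15, reduced costs: (3.85, 6.4)
  x^k = (0.0, 0.0), subgradient = b - a^T x = 23.0
  y^{k+1} = 1.15 + 0.05*23.0 = 2.3
Step 3: y^k = 2.3, reduced costs: (2.7, 1.8)
  x^k = (0.0, 0.0), subgradient = b - a^T x = 23.0
  y^{k+1} = 2.3 + 0.05*23.0 = 3.45
Step 4: y^k = 3.45, reduced costs: (1.55, -2.8)
  x^k = (0.0, 7.0), subgradient = b - a^T x = -5.0
  y^{k+1} = 3.45 + 0.05*-5.0 = 3.2
Dual objective at y_4 = 3.2: reduced costs (1.8, -1.8), box minimizer x = (0.0, 7.0)
g(y_4) = b*y + (c1 - a1*y)*x1 + (c2 - a2*y)*x2 = 23*3.2 + 1.8*0.0 + (-1.8)*7.0 = 73.6 + 0.0 - 12.6 = 61.0


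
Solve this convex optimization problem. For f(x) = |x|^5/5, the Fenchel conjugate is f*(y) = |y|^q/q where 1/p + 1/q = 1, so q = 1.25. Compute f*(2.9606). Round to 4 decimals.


The conjugate exponent q satisfies 1/p + 1/q = 1.
p = 5, so q = 5/(5 - 1) = 1.25
|y|^q = 2.9606^1.25 = 3.8835
f*(2.9606) = 3.8835 / 1.25 = 3.1068


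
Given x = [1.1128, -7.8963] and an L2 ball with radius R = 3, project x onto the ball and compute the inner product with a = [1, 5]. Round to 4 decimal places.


Step 1: Compute ||x|| (intermediates to 6 decimals).
||x|| = sqrt(1.1128^2 + (-7.8963)^2) = 7.974326
Step 2: Project.
Since ||x|| > R, scale = R/||x|| = 3/7.974326 = 0.376207, proj(x) = scale * x
proj(x) = [0.418643, -2.970643]
Step 3: Dot product.
a^T * proj(x) = 1*0.418643 + 5*(-2.970643) = -14.4346


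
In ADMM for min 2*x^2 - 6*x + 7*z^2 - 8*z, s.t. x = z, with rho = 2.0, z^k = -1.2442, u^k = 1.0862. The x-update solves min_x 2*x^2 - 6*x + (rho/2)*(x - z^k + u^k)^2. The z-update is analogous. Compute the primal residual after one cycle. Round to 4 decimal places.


ADMM iteration with rho = 2.0, z^k = -1.2442, u^k = 1.0862
Step 1: x-update.
Minimize 2*x^2 - 6*x + (2.0/2)*(x + 1.2442 + 1.0862)^2
FOC: (2*2 + 2.0)*x = 6 + 2.0*(-1.2442 - 1.0862)
x^{k+1} = 0.2232
Step 2: z-update.
Minimize 7*z^2 - 8*z + (2.0/2)*(0.2232 - z + 1.0862)^2
FOC: (2*7 + 2.0)*z = 8 + 2.0*(0.2232 + 1.0862)
z^{k+1} = 0.6637
Step 3: u-update.
u^{k+1} = 1.0862 + 0.2232 - 0.6637 = 0.6457
Step 4: Primal residual = |0.2232 - 0.6637| = 0.4405


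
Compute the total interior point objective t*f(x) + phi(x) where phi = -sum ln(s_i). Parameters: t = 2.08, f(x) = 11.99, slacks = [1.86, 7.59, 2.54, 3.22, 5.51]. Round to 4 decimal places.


Step 1: Compute log-barrier.
ln values: [0.6206, 2.0268, 0.9322, 1.1694, 1.7066]
phi = -(0.6206 + 2.0268 + 0.9322 + 1.1694 + 1.7066) = -6.4555
Step 2: Compute augmented objective.
t*f(x) = 2.08*11.99 = 24.9392
Total = 24.9392 - 6.4555 = 18.4837


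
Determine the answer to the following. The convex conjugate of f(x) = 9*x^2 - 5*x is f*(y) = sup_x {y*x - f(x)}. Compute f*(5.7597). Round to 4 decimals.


f*(y) = sup_x {y*x - a*x^2 - b*x} = sup_x {(y-b)*x - a*x^2}
FOC: (y - b) - 2a*x = 0 => x* = (y - b)/(2a)
x* = (5.7597 + 5)/(2*9) = 0.5978
f*(5.7597) = (y-b)^2/(4a) = (5.7597 + 5)^2/(4*9)
= 115.7711/36 = 3.2159


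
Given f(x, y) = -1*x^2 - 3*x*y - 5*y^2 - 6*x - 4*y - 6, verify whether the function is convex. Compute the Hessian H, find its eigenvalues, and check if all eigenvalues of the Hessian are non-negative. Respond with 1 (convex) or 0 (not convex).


The Hessian of f(x,y) = -1*x^2 - 3*x*y - 5*y^2 - 6*x - 4*y - 6 is:
H = [[-2, -3], [-3, -10]]
Trace = -2 - 10 = -12
Determinant = -2*-10 - (-3)^2 = 11
Discriminant = (-12)^2 - 4*11 = 100.0
Eigenvalues: lambda_1 = -11.0, lambda_2 = -1.0
The function is not convex.

0


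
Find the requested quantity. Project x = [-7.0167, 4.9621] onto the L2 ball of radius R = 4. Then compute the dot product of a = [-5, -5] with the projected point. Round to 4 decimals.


Step 1: Compute ||x|| (intermediates to 6 decimals).
||x|| = sqrt((-7.0167)^2 + 4.9621^2) = 8.593981
Step 2: Project.
Since ||x|| > R, scale = R/||x|| = 4/8.593981 = 0.465442, proj(x) = scale * x
proj(x) = [-3.265867, 2.30957]
Step 3: Dot product.
a^T * proj(x) = -5*(-3.265867) - 5*2.30957 = 4.7815


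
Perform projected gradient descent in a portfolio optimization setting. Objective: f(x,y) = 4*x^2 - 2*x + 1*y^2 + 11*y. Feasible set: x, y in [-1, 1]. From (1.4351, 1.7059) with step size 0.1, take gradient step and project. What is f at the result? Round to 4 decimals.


Step 1: Compute gradient at (1.4351, 1.7059).
grad_x = 2*4*1.4351 - 2 = 9.4808
grad_y = 2*1*1.7059 + 11 = 14.4118
Step 2: Gradient step.
x_raw = 1.4351 - 0.1*9.4808 = 0.487
y_raw = 1.7059 - 0.1*14.4118 = 0.2647
Step 3: Project onto [-1, 1].
x_proj = clip(0.487) = 0.487
y_proj = clip(0.2647) = 0.2647
Step 4: Evaluate f.
f(0.487, 0.2647) = 2.9567


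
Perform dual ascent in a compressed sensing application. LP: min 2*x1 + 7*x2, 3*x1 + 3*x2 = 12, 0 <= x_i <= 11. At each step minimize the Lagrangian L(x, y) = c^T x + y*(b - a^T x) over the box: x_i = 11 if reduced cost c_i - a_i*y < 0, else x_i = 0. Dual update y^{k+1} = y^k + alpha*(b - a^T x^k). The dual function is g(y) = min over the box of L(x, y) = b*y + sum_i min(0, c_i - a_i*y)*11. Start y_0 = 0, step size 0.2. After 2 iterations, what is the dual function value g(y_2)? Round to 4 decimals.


Dual ascent for LP: min 2*x1 + 7*x2, 3*x1 + 3*x2 = 12, 0 <= x_i <= 11
Step 1: y^k = 0.0, reduced costs: (2.0, 7.0)
  x^k = (0.0, 0.0), subgradient = b - a^T x = 12.0
  y^{k+1} = 0.0 + 0.2*12.0 = 2.4
Step 2: y^k = 2.4, reduced costs: (-5.2, -0.2)
  x^k = (11.0, 11.0), subgradient = b - a^T x = -54.0
  y^{k+1} = 2.4 + 0.2*-54.0 = -8.4
Dual objective at y_2 = -8.4: reduced costs (27.2, 32.2), box minimizer x = (0.0, 0.0)
g(y_2) = b*y + (c1 - a1*y)*x1 + (c2 - a2*y)*x2 = 12*(-8.4) + 27.2*0.0 + 32.2*0.0 = -100.8 + 0.0 + 0.0 = -100.8


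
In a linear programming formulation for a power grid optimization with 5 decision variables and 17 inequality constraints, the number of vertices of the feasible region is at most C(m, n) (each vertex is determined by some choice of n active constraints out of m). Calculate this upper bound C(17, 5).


Each vertex corresponds to some choice of n active constraints out of m, so the number of vertices is at most C(m, n) = m! / (n!(m-n)!).
m = 17, n = 5
Numerator: 17 * 16 * 15 * 14 * 13
Denominator: 5! = 120
C(17, 5) = 6188


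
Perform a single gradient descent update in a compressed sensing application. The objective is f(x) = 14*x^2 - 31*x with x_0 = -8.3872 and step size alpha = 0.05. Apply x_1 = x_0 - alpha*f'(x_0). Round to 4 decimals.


We compute the gradient at x_0 and apply the update.
f'(x) = 28*x - 31
f'(-8.3872) = 28*-8.3872 - 31 = -265.8416
x_1 = -8.3872 - 0.05*-265.8416 = 4.9049


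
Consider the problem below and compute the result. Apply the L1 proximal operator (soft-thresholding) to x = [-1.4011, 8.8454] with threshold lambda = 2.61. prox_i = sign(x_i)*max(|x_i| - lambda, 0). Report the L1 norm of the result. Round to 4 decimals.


Soft-thresholding with lambda = 2.61:
prox(-1.4011) = sign(-1.4011)*max(|-1.4011| - 2.61, 0) = 0.0
prox(8.8454) = sign(8.8454)*max(|8.8454| - 2.61, 0) = 6.2354
prox(x) = [0.0, 6.2354]
||prox(x)||_1 = 0.0 + 6.2354 = 6.2354


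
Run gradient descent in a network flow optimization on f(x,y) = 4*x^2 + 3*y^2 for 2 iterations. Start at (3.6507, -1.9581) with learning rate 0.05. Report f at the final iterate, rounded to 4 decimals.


Gradient descent on f(x,y) = 4*x^2 + 3*y^2.
Starting point: (3.6507, -1.9581), alpha = 0.05
Step 1: grad_x = 2*4*3.6507 = 29.2056, grad_y = 2*3*-1.9581 = -11.7486
  x_1 = 3.6507 - 0.05*29.2056 = 2.1904
  y_1 = -1.9581 - 0.05*-11.7486 = -1.3707
Step 2: grad_x = 2*4*2.1904 = 17.5234, grad_y = 2*3*-1.3707 = -8.224
  x_2 = 2.1904 - 0.05*17.5234 = 1.3143
  y_2 = -1.3707 - 0.05*-8.224 = -0.9595
f(1.3143, -0.9595) = 4*1.3143^2 + 3*(-0.9595)^2 = 9.6708


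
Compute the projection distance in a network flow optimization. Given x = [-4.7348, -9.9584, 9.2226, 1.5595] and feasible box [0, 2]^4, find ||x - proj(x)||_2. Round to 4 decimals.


Project each component onto [0, 2].
clip(-4.7348) = 0.0, clip(-9.9584) = 0.0, clip(9.2226) = 2.0, clip(1.5595) = 1.5595
Projection = [0.0, 0.0, 2.0, 1.5595]
Squared diffs: [22.4183, 99.1697, 52.166, 0.0]
Distance = sqrt(173.754) = 13.1816


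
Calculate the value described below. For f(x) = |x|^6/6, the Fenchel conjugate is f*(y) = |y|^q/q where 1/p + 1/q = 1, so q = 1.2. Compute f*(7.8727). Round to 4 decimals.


The conjugate exponent q satisfies 1/p + 1/q = 1.
p = 6, so q = 6/(6 - 1) = 1.2
|y|^q = 7.8727^1.2 = 11.8946
f*(7.8727) = 11.8946 / 1.2 = 9.9121


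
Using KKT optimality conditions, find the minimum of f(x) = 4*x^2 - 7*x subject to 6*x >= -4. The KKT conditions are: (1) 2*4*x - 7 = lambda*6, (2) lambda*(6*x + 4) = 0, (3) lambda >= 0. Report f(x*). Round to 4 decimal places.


Step 1: Try lambda = 0 (constraint inactive).
Stationarity: 2*4*x - 7 = 0
x* = 7/(2*4) = 0.875
Check constraint: 6*0.875 = 5.25 >= -4 -- satisfied.
Step 2: Compute optimal value.
f(x*) = 4*0.875^2 - 7*0.875 = -3.0625


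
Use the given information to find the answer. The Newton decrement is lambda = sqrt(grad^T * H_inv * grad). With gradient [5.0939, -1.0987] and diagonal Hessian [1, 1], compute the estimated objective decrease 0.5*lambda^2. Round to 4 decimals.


Step 1: H is diagonal, so H^(-1) * g = [5.0939, -1.0987].
Step 2: g^T H^(-1) g = sum_i g_i^2 / H_ii
  = (5.0939)^2/1 + (-1.0987)^2/1
  = 25.9478 + 1.2071 = 27.155
Step 3: Objective decrease = 0.5 * g^T H^(-1) g = 13.5775


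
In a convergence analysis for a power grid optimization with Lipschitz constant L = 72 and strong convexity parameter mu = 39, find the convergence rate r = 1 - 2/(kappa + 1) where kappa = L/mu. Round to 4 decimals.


Step 1: Compute the condition number.
kappa = L/mu = 72/39 = 1.8462
Step 2: Compute the convergence rate.
r = 1 - 2/(kappa + 1) = 1 - 2*mu/(L + mu) = (L - mu)/(L + mu) = 33/111 = 0.2973


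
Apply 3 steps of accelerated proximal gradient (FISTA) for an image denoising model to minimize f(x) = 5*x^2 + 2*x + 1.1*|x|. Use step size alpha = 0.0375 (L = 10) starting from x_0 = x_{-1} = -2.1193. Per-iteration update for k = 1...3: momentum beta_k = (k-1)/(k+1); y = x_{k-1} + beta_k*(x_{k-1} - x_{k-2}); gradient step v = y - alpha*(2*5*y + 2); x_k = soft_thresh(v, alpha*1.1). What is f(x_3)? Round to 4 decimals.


FISTA on f(x) = 5*x^2 + 2*x + 1.1*|x|
L = 10, alpha = 0.0375
Iteration 1: beta = 0.0, y = -2.1193 + 0.0*(-2.1193 + 2.1193) = -2.1193
  grad(y) = -19.193, v = y - alpha*grad = -1.3996
  prox(v) = soft_thresh(-1.3996, 0.0413) = -1.3583
Iteration 2: beta = 0.3333, y = -1.3583 + 0.3333*(-1.3583 + 2.1193) = -1.1047
  grad(y) = -9.0465, v = y - alpha*grad = -0.7654
  prox(v) = soft_thresh(-0.7654, 0.0413) = -0.7242
Iteration 3: beta = 0.5, y = -0.7242 + 0.5*(-0.7242 + 1.3583) = -0.4071
  grad(y) = -2.0708, v = y - alpha*grad = -0.3294
  prox(v) = soft_thresh(-0.3294, 0.0413) = -0.2882
f(x_3) = 5*(-0.2882)^2 + 2*(-0.2882) + 1.1*|-0.2882| = 0.1559


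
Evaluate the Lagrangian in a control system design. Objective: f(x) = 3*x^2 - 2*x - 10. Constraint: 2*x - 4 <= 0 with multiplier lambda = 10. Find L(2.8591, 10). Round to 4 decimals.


Step 1: Evaluate f(x).
f(2.8591) = 3*2.8591^2 - 2*2.8591 - 10 = 8.8052
Step 2: Evaluate g(x).
g(2.8591) = 2*2.8591 - 4 = 1.7182
Step 3: Compute Lagrangian.
L = 8.8052 + 10*1.7182 = 25.9872


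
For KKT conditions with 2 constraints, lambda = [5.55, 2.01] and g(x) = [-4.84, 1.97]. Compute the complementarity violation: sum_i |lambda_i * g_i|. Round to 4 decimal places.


KKT complementary slackness check:
lambda_1 * g_1 = 5.55 * -4.84 = -26.862
lambda_2 * g_2 = 2.01 * 1.97 = 3.9597
Total violation = 26.862 + 3.9597 = 30.8217


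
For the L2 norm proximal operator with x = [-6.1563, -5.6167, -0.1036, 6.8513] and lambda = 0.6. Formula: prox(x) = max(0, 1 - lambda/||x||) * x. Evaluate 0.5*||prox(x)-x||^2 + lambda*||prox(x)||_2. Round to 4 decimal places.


Step 1: Compute ||x||.
||x|| = 10.7888
Step 2: Compute scaling factor.
scale = max(0, 1 - 0.6/10.7888) = 0.9444
Step 3: prox(x) = [-5.8139, -5.3043, -0.0978, 6.4703]
||prox(x)|| = 10.1888
Step 4: Proximal objective.
0.5*||prox-x||^2 = 0.18
lambda*||prox|| = 6.1133
Total = 6.2933


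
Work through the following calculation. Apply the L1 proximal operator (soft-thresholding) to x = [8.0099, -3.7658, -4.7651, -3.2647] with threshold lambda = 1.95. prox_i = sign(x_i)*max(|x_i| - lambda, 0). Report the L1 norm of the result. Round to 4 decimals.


Soft-thresholding with lambda = 1.95:
prox(8.0099) = sign(8.0099)*max(|8.0099| - 1.95, 0) = 6.0599
prox(-3.7658) = sign(-3.7658)*max(|-3.7658| - 1.95, 0) = -1.8158
prox(-4.7651) = sign(-4.7651)*max(|-4.7651| - 1.95, 0) = -2.8151
prox(-3.2647) = sign(-3.2647)*max(|-3.2647| - 1.95, 0) = -1.3147
prox(x) = [6.0599, -1.8158, -2.8151, -1.3147]
||prox(x)||_1 = 6.0599 + 1.8158 + 2.8151 + 1.3147 = 12.0055


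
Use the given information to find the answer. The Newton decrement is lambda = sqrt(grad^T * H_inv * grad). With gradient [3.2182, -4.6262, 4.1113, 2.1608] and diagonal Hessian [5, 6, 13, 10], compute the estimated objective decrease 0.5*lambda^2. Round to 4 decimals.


Step 1: H is diagonal, so H^(-1) * g = [0.6436, -0.771, 0.3163, 0.2161].
Step 2: g^T H^(-1) g = sum_i g_i^2 / H_ii
  = (3.2182)^2/5 + (-4.6262)^2/6 + (4.1113)^2/13 + (2.1608)^2/10
  = 2.0714 + 3.567 + 1.3002 + 0.4669 = 7.4054
Step 3: Objective decrease = 0.5 * g^T H^(-1) g = 3.7027


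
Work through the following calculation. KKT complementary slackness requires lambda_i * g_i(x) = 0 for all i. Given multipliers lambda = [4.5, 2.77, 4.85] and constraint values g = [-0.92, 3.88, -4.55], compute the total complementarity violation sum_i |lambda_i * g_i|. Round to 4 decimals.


KKT complementary slackness check:
lambda_1 * g_1 = 4.5 * -0.92 = -4.14
lambda_2 * g_2 = 2.77 * 3.88 = 10.7476
lambda_3 * g_3 = 4.85 * -4.55 = -22.0675
Total violation = 4.14 + 10.7476 + 22.0675 = 36.9551


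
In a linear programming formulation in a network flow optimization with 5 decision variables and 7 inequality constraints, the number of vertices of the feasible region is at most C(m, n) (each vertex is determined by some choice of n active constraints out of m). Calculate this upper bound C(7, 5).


Each vertex corresponds to some choice of n active constraints out of m, so the number of vertices is at most C(m, n) = m! / (n!(m-n)!).
m = 7, n = 5
Numerator: 7 * 6 * 5 * 4 * 3
Denominator: 5! = 120
C(7, 5) = 21


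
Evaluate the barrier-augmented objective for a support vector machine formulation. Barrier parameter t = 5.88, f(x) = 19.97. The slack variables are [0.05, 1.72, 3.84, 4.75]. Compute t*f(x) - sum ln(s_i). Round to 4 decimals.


Step 1: Compute log-barrier.
ln values: [-2.9957, 0.5423, 1.3455, 1.5581]
phi = -(-2.9957 + 0.5423 + 1.3455 + 1.5581) = -0.4502
Step 2: Compute augmented objective.
t*f(x) = 5.88*19.97 = 117.4236
Total = 117.4236 - 0.4502 = 116.9734


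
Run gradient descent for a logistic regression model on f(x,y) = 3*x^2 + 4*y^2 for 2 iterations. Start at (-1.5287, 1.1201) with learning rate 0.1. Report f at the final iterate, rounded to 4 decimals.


Gradient descent on f(x,y) = 3*x^2 + 4*y^2.
Starting point: (-1.5287, 1.1201), alpha = 0.1
Step 1: grad_x = 2*3*-1.5287 = -9.1722, grad_y = 2*4*1.1201 = 8.9608
  x_1 = -1.5287 - 0.1*-9.1722 = -0.6115
  y_1 = 1.1201 - 0.1*8.9608 = 0.224
Step 2: grad_x = 2*3*-0.6115 = -3.6689, grad_y = 2*4*0.224 = 1.7922
  x_2 = -0.6115 - 0.1*-3.6689 = -0.2446
  y_2 = 0.224 - 0.1*1.7922 = 0.0448
f(-0.2446, 0.0448) = 3*(-0.2446)^2 + 4*0.0448^2 = 0.1875


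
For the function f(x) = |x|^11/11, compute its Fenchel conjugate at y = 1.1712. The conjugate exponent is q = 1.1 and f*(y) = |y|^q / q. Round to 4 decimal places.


The conjugate exponent q satisfies 1/p + 1/q = 1.
p = 11, so q = 11/(11 - 1) = 1.1
|y|^q = 1.1712^1.1 = 1.1899
f*(1.1712) = 1.1899 / 1.1 = 1.0817


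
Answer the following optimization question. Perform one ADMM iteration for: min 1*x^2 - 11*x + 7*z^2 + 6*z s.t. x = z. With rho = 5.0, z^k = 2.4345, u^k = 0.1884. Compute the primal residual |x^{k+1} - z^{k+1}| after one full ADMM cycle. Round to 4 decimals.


ADMM iteration with rho = 5.0, z^k = 2.4345, u^k = 0.1884
Step 1: x-update.
Minimize 1*x^2 - 11*x + (5.0/2)*(x - 2.4345 + 0.1884)^2
FOC: (2*1 + 5.0)*x = 11 + 5.0*(2.4345 - 0.1884)
x^{k+1} = 3.1758
Step 2: z-update.
Minimize 7*z^2 + 6*z + (5.0/2)*(3.1758 - z + 0.1884)^2
FOC: (2*7 + 5.0)*z = -6 + 5.0*(3.1758 + 0.1884)
z^{k+1} = 0.5695
Step 3: u-update.
u^{k+1} = 0.1884 + 3.1758 - 0.5695 = 2.7947
Step 4: Primal residual = |3.1758 - 0.5695| = 2.6063


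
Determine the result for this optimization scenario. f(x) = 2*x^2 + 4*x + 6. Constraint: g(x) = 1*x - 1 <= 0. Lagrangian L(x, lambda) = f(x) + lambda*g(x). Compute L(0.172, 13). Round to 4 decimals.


Step 1: Evaluate f(x).
f(0.172) = 2*0.172^2 + 4*0.172 + 6 = 6.7472
Step 2: Evaluate g(x).
g(0.172) = 1*0.172 - 1 = -0.828
Step 3: Compute Lagrangian.
L = 6.7472 + 13*-0.828 = -4.0168
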